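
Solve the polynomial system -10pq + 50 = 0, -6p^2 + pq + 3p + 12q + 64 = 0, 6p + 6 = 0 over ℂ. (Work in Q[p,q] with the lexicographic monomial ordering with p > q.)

{(-1, -5)}

Compute a lex Gröbner basis by Buchberger's algorithm.
f_1 = -10pq + 50, LT = pq.
f_2 = -6p^2 + pq + 3p + 12q + 64, LT = p^2.
f_3 = 6p + 6, LT = p.

S(f_1,f_2): lcm = p^2q. S = 1/6pq^2 + 1/2pq - 5p + 2q^2 + 32/3q.
  reduce S modulo (f_1, f_2, f_3):
  remainder 2q^2 + 23/2q + 15/2 ≠ 0; add h_4 = 2q^2 + 23/2q + 15/2 to the basis.

S(f_1,f_3): lcm = pq. S = -q - 5.
  reduce S modulo (f_1, f_2, f_3, h_4):
  remainder -q - 5 ≠ 0; add h_5 = -q - 5 to the basis.

The other S-polynomials (S(f_2,f_3), S(f_1,h_4), S(f_2,h_4), S(f_3,h_4), S(f_1,h_5), S(f_2,h_5), S(f_3,h_5), S(h_4,h_5)) all reduce to 0 modulo the current basis, so we have a Gröbner basis.
Inter-reduce: drop elements whose leading term is divisible by another's, tail-reduce, and make monic.
Reduced Gröbner basis: {p + 1, q + 5}.

From the last basis element, q + 5 = 0, so q takes values in {-5}. Each choice, substituted upward through the basis, yields the corresponding point(s) of the solution set.
  q = -5: the earlier basis element becomes p + 1 = 0, giving p = -1 — point (-1, -5).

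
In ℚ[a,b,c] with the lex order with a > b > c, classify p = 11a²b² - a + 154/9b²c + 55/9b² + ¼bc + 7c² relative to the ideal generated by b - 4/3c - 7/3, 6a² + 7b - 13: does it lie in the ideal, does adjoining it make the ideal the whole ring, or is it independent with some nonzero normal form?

First compute the reduced Gröbner basis of I by Buchberger's algorithm.
f_1 = b - 4/3c - 7/3, LT = b.
f_2 = 6a² + 7b - 13, LT = a².

S(f_1,f_2): leading monomials are coprime, so the S-polynomial reduces to 0 (Buchberger's first criterion).
Every S-polynomial of the final basis reduces to 0, so we have a Gröbner basis.
Inter-reduce: drop elements whose leading term is divisible by another's, tail-reduce, and make monic.
Reduced Gröbner basis: {a² + 14/9c + 5/9, b - 4/3c - 7/3}.
Label its elements g_1 = a² + 14/9c + 5/9, g_2 = b - 4/3c - 7/3.

Reduce p = 11a²b² - a + 154/9b²c + 55/9b² + ¼bc + 7c² modulo G:
  leading term a²b²: subtract (11b²)·g_1 from 11a²b² - a + 154/9b²c + 55/9b² + ¼bc + 7c² → -a + ¼bc + 7c²
  leading term a: no divisor's leading term divides it; move -a to the remainder.
  leading term bc: subtract (¼c)·g_2 from ¼bc + 7c² → 22/3c² + 7/12c
  leading term c²: no divisor's leading term divides it; move 22/3c² to the remainder.
  leading term c: no divisor's leading term divides it; move 7/12c to the remainder.
  normal form = -a + 22/3c² + 7/12c.
The normal form is nonzero, so p ∉ I. Since p minus its normal form lies in I, I + (p) = I + (r) where r = -a + 22/3c² + 7/12c; decide whether this ideal is the whole ring.
Run Buchberger on G together with r (pairs among the g_i already reduce to 0 since G is a Gröbner basis):
g_1 = a² + 14/9c + 5/9, LT = a².
g_2 = b - 4/3c - 7/3, LT = b.
r = -a + 22/3c² + 7/12c, LT = a.

S(g_1,g_2): leading monomials are coprime, so the S-polynomial reduces to 0 (Buchberger's first criterion).
S(g_1,r): lcm = a². S = 22/3ac² + 7/12ac + 14/9c + 5/9.
  leading term ac²: subtract (-22/3c²)·r from 22/3ac² + 7/12ac + 14/9c + 5/9 → 7/12ac + 484/9c⁴ + 77/18c³ + 14/9c + 5/9
  leading term ac: subtract (-7/12c)·r from 7/12ac + 484/9c⁴ + 77/18c³ + 14/9c + 5/9 → 484/9c⁴ + 77/9c³ + 49/144c² + 14/9c + 5/9
  leading term c⁴: no divisor's leading term divides it; move 484/9c⁴ to the remainder.
  leading term c³: no divisor's leading term divides it; move 77/9c³ to the remainder.
  leading term c²: no divisor's leading term divides it; move 49/144c² to the remainder.
  leading term c: no divisor's leading term divides it; move 14/9c to the remainder.
  leading term 1: no divisor's leading term divides it; move 5/9 to the remainder.
  remainder 484/9c⁴ + 77/9c³ + 49/144c² + 14/9c + 5/9 ≠ 0; add m_4 = 484/9c⁴ + 77/9c³ + 49/144c² + 14/9c + 5/9 to the basis.

S(g_2,r): leading monomials are coprime, so the S-polynomial reduces to 0 (Buchberger's first criterion).
S(g_1,m_4): leading monomials are coprime, so the S-polynomial reduces to 0 (Buchberger's first criterion).
S(g_2,m_4): leading monomials are coprime, so the S-polynomial reduces to 0 (Buchberger's first criterion).
S(r,m_4): leading monomials are coprime, so the S-polynomial reduces to 0 (Buchberger's first criterion).
Every S-polynomial of the final basis reduces to 0, so we have a Gröbner basis.
Inter-reduce: drop elements whose leading term is divisible by another's, tail-reduce, and make monic.
Reduced Gröbner basis: {a - 22/3c² - 7/12c, b - 4/3c - 7/3, c⁴ + 7/44c³ + 49/7744c² + 7/242c + 5/484}.
The reduced Gröbner basis of I + (p) is {a - 22/3c² - 7/12c, b - 4/3c - 7/3, c⁴ + 7/44c³ + 49/7744c² + 7/242c + 5/484} ≠ {1}, a proper ideal, so the enlarged system stays consistent: p is independent of I, with normal form -a + 22/3c² + 7/12c.

11a²b² - a + 154/9b²c + 55/9b² + ¼bc + 7c² is independent of I; its normal form modulo I is -a + 22/3c² + 7/12c.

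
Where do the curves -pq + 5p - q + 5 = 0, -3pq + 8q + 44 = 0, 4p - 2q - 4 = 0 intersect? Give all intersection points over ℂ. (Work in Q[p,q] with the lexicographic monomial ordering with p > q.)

Compute a lex Gröbner basis by Buchberger's algorithm.
f_1 = -pq + 5p - q + 5, LT = pq.
f_2 = -3pq + 8q + 44, LT = pq.
f_3 = 4p - 2q - 4, LT = p.

S(f_1,f_2): lcm = pq. S = -5p + \tfrac{11}{3}q + \tfrac{29}{3}.
  reduce S modulo (f_1, f_2, f_3):
  remainder \tfrac{7}{6}q + \tfrac{14}{3} ≠ 0; add h_4 = \tfrac{7}{6}q + \tfrac{14}{3} to the basis.

The other S-polynomials (S(f_1,f_3), S(f_2,f_3), S(f_1,h_4), S(f_2,h_4), S(f_3,h_4)) all reduce to 0 modulo the current basis, so we have a Gröbner basis.
Inter-reduce: drop elements whose leading term is divisible by another's, tail-reduce, and make monic.
Reduced Gröbner basis: {p + 1, q + 4}.

Elimination: the polynomial q + 4 lies in the elimination ideal for q, so q ∈ {-4}. For each such q, the remaining basis elements (now univariate) give the rest of the solution.
  q = -4: the earlier basis element becomes p + 1 = 0, giving p = -1 — point (-1, -4).

{(-1, -4)}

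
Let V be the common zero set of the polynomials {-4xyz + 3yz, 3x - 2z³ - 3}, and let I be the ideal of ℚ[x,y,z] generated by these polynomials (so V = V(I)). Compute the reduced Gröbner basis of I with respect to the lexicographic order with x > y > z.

G = {x - ⅔z³ - 1, yz⁴ + ⅜yz}

The reduced Gröbner basis is the canonical form of the ideal for this ordering.

f_1 = -4xyz + 3yz, LT = xyz.
f_2 = 3x - 2z³ - 3, LT = x.

S(f_1,f_2): lcm = xyz. S = ⅔yz⁴ + ¼yz.
  reduce S modulo (f_1, f_2):
  remainder ⅔yz⁴ + ¼yz ≠ 0; add g_3 = ⅔yz⁴ + ¼yz to the basis.

The other S-polynomials (S(f_1,g_3), S(f_2,g_3)) all reduce to 0 modulo the current basis, so we have a Gröbner basis.
Inter-reduce: drop elements whose leading term is divisible by another's, tail-reduce, and make monic.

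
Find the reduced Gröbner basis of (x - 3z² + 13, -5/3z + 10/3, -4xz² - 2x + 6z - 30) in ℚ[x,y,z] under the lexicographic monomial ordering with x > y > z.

G = {x + 1, z - 2}

f_1 = x - 3z² + 13, LT = x.
f_2 = -5/3z + 10/3, LT = z.
f_3 = -4xz² - 2x + 6z - 30, LT = xz².

The S-polynomials (S(f_1,f_2), S(f_1,f_3), S(f_2,f_3)) all reduce to 0 modulo the current basis, so we have a Gröbner basis.
Inter-reduce: drop elements whose leading term is divisible by another's, tail-reduce, and make monic.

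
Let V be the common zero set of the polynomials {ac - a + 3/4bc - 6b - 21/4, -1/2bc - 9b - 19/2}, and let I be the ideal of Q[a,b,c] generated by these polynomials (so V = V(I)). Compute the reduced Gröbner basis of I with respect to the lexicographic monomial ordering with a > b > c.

f_1 = ac - a + 3/4bc - 6b - 21/4, LT = ac.
f_2 = -1/2bc - 9b - 19/2, LT = bc.

S(f_1,f_2): lcm = abc. S = -19ab - 19a + 3/4b^2c - 6b^2 - 21/4b.
  reduce S modulo (f_1, f_2):
  remainder -19ab - 19a - 39/2b^2 - 39/2b ≠ 0; add g_3 = -19ab - 19a - 39/2b^2 - 39/2b to the basis.

The other S-polynomials (S(f_1,g_3), S(f_2,g_3)) all reduce to 0 modulo the current basis, so we have a Gröbner basis.

G = {ab + a + 39/38b^2 + 39/38b, ac - a - 39/2b - 39/2, bc + 18b + 19}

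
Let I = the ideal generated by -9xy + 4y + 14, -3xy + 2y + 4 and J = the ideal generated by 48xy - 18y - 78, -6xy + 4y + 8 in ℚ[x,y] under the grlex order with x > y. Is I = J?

Yes, the ideals are equal.

Two ideals are equal iff their reduced Gröbner bases coincide (the reduced basis is unique for a fixed ordering).
Buchberger on the first generating set:
f_1 = -9xy + 4y + 14, LT = xy.
f_2 = -3xy + 2y + 4, LT = xy.

S(f_1,f_2): lcm = xy. S = 2/9y - 2/9.
  leading term y: no divisor's leading term divides it; move 2/9y to the remainder.
  leading term 1: no divisor's leading term divides it; move -2/9 to the remainder.
  remainder 2/9y - 2/9 ≠ 0; add g_3 = 2/9y - 2/9 to the basis.

S(f_1,g_3): lcm = xy. S = x - 4/9y - 14/9.
  leading term x: no divisor's leading term divides it; move x to the remainder.
  leading term y: subtract (-2)·g_3 from -4/9y - 14/9 → -2
  leading term 1: no divisor's leading term divides it; move -2 to the remainder.
  remainder x - 2 ≠ 0; add g_4 = x - 2 to the basis.

S(f_2,g_3): lcm = xy. S = x - ⅔y - 4/3.
  leading term x: subtract (1)·g_4 from x - ⅔y - 4/3 → -⅔y + ⅔
  leading term y: subtract (-3)·g_3 from -⅔y + ⅔ → 0
  remainder 0.

S(f_1,g_4): lcm = xy. S = 14/9y - 14/9.
  leading term y: subtract (7)·g_3 from 14/9y - 14/9 → 0
  remainder 0.

S(f_2,g_4): lcm = xy. S = 4/3y - 4/3.
  leading term y: subtract (6)·g_3 from 4/3y - 4/3 → 0
  remainder 0.

S(g_3,g_4): leading monomials are coprime, so the S-polynomial reduces to 0 (Buchberger's first criterion).
Every S-polynomial of the final basis reduces to 0, so we have a Gröbner basis.
Inter-reduce: drop elements whose leading term is divisible by another's, tail-reduce, and make monic.
Reduced Gröbner basis: {x - 2, y - 1}.

Buchberger on the second generating set:
h_1 = 48xy - 18y - 78, LT = xy.
h_2 = -6xy + 4y + 8, LT = xy.

S(h_1,h_2): lcm = xy. S = 7/24y - 7/24.
  leading term y: no divisor's leading term divides it; move 7/24y to the remainder.
  leading term 1: no divisor's leading term divides it; move -7/24 to the remainder.
  remainder 7/24y - 7/24 ≠ 0; add k_3 = 7/24y - 7/24 to the basis.

S(h_1,k_3): lcm = xy. S = x - ⅜y - 13/8.
  leading term x: no divisor's leading term divides it; move x to the remainder.
  leading term y: subtract (-9/7)·k_3 from -⅜y - 13/8 → -2
  leading term 1: no divisor's leading term divides it; move -2 to the remainder.
  remainder x - 2 ≠ 0; add k_4 = x - 2 to the basis.

S(h_2,k_3): lcm = xy. S = x - ⅔y - 4/3.
  leading term x: subtract (1)·k_4 from x - ⅔y - 4/3 → -⅔y + ⅔
  leading term y: subtract (-16/7)·k_3 from -⅔y + ⅔ → 0
  remainder 0.

S(h_1,k_4): lcm = xy. S = 13/8y - 13/8.
  leading term y: subtract (39/7)·k_3 from 13/8y - 13/8 → 0
  remainder 0.

S(h_2,k_4): lcm = xy. S = 4/3y - 4/3.
  leading term y: subtract (32/7)·k_3 from 4/3y - 4/3 → 0
  remainder 0.

S(k_3,k_4): leading monomials are coprime, so the S-polynomial reduces to 0 (Buchberger's first criterion).
Every S-polynomial of the final basis reduces to 0, so we have a Gröbner basis.
Inter-reduce: drop elements whose leading term is divisible by another's, tail-reduce, and make monic.
Reduced Gröbner basis: {x - 2, y - 1}.

The two bases agree; hence the ideals are identical.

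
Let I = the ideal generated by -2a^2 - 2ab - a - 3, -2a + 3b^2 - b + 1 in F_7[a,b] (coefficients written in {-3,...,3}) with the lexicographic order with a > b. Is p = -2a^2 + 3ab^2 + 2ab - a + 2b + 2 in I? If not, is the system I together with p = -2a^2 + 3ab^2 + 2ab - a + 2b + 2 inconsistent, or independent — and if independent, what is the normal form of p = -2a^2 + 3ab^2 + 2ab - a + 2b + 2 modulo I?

-2a^2 + 3ab^2 + 2ab - a + 2b + 2 is independent of I; its normal form modulo I is b^3 - b^2 + b + 1.

First compute the reduced Gröbner basis of I by Buchberger's algorithm.
f_1 = -2a^2 - 2ab - a - 3, LT = a^2.
f_2 = -2a + 3b^2 - b + 1, LT = a.

S(f_1,f_2): lcm = a^2. S = -2ab^2 - 3ab + a - 2.
  leading term ab^2: subtract (b^2)·f_2 from -2ab^2 - 3ab + a - 2 → -3ab + a - 3b^4 + b^3 - b^2 - 2
  leading term ab: subtract (-2b)·f_2 from -3ab + a - 3b^4 + b^3 - b^2 - 2 → a - 3b^4 - 3b^2 + 2b - 2
  leading term a: subtract (3)·f_2 from a - 3b^4 - 3b^2 + 2b - 2 → -3b^4 + 2b^2 - 2b + 2
  leading term b^4: no divisor's leading term divides it; move -3b^4 to the remainder.
  leading term b^2: no divisor's leading term divides it; move 2b^2 to the remainder.
  leading term b: no divisor's leading term divides it; move -2b to the remainder.
  leading term 1: no divisor's leading term divides it; move 2 to the remainder.
  remainder -3b^4 + 2b^2 - 2b + 2 ≠ 0; add h_3 = -3b^4 + 2b^2 - 2b + 2 to the basis.

The other S-polynomials (S(f_1,h_3), S(f_2,h_3)) all reduce to 0 modulo the current basis, so we have a Gröbner basis.
Inter-reduce: drop elements whose leading term is divisible by another's, tail-reduce, and make monic.
Reduced Gröbner basis: {a + 2b^2 - 3b + 3, b^4 - 3b^2 + 3b - 3}.
Label its elements g_1 = a + 2b^2 - 3b + 3, g_2 = b^4 - 3b^2 + 3b - 3.

Reduce p = -2a^2 + 3ab^2 + 2ab - a + 2b + 2 modulo G:
  leading term a^2: subtract (-2a)·g_1 from -2a^2 + 3ab^2 + 2ab - a + 2b + 2 → 3ab - 2a + 2b + 2
  leading term ab: subtract (3b)·g_1 from 3ab - 2a + 2b + 2 → -2a + b^3 + 2b^2 + 2
  leading term a: subtract (-2)·g_1 from -2a + b^3 + 2b^2 + 2 → b^3 - b^2 + b + 1
  leading term b^3: no divisor's leading term divides it; move b^3 to the remainder.
  leading term b^2: no divisor's leading term divides it; move -b^2 to the remainder.
  leading term b: no divisor's leading term divides it; move b to the remainder.
  leading term 1: no divisor's leading term divides it; move 1 to the remainder.
  normal form = b^3 - b^2 + b + 1.
The normal form is nonzero, so p ∉ I. Since p minus its normal form lies in I, I + (p) = I + (r) where r = b^3 - b^2 + b + 1; decide whether this ideal is the whole ring.
Run Buchberger on G together with r (pairs among the g_i already reduce to 0 since G is a Gröbner basis):
g_1 = a + 2b^2 - 3b + 3, LT = a.
g_2 = b^4 - 3b^2 + 3b - 3, LT = b^4.
r = b^3 - b^2 + b + 1, LT = b^3.

S(g_2,r): lcm = b^4. S = b^3 + 3b^2 + 2b - 3.
  leading term b^3: subtract (1)·r from b^3 + 3b^2 + 2b - 3 → -3b^2 + b + 3
  leading term b^2: no divisor's leading term divides it; move -3b^2 to the remainder.
  leading term b: no divisor's leading term divides it; move b to the remainder.
  leading term 1: no divisor's leading term divides it; move 3 to the remainder.
  remainder -3b^2 + b + 3 ≠ 0; add m_4 = -3b^2 + b + 3 to the basis.

S(g_2,m_4): lcm = b^4. S = -2b^3 - 2b^2 + 3b - 3.
  leading term b^3: subtract (-2)·r from -2b^3 - 2b^2 + 3b - 3 → 3b^2 - 2b - 1
  leading term b^2: subtract (-1)·m_4 from 3b^2 - 2b - 1 → -b + 2
  leading term b: no divisor's leading term divides it; move -b to the remainder.
  leading term 1: no divisor's leading term divides it; move 2 to the remainder.
  remainder -b + 2 ≠ 0; add m_5 = -b + 2 to the basis.

The other S-polynomials (S(g_1,g_2), S(g_1,r), S(g_1,m_4), S(r,m_4), S(g_1,m_5), S(g_2,m_5), S(r,m_5), S(m_4,m_5)) all reduce to 0 modulo the current basis, so we have a Gröbner basis.
Inter-reduce: drop elements whose leading term is divisible by another's, tail-reduce, and make monic.
Reduced Gröbner basis: {a - 2, b - 2}.
The reduced Gröbner basis of I + (p) is {a - 2, b - 2} ≠ {1}, a proper ideal, so the enlarged system stays consistent: p is independent of I, with normal form b^3 - b^2 + b + 1.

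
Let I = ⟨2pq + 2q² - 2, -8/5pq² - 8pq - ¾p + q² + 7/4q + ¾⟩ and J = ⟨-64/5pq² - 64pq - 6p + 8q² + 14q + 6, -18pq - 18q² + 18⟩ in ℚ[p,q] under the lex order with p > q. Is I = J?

Yes, the ideals are equal.

Equality of ideals is decidable: compute both reduced Gröbner bases (unique for the ordering) and check whether they agree.
Buchberger on the first generating set:
f_1 = 2pq + 2q² - 2, LT = pq.
f_2 = -8/5pq² - 8pq - ¾p + q² + 7/4q + ¾, LT = pq².

S(f_1,f_2): lcm = pq². S = -5pq - 15/32p + q³ + ⅝q² + 3/32q + 15/32.
  leading term pq: subtract (-5/2)·f_1 from -5pq - 15/32p + q³ + ⅝q² + 3/32q + 15/32 → -15/32p + q³ + 45/8q² + 3/32q - 145/32
  leading term p: no divisor's leading term divides it; move -15/32p to the remainder.
  leading term q³: no divisor's leading term divides it; move q³ to the remainder.
  leading term q²: no divisor's leading term divides it; move 45/8q² to the remainder.
  leading term q: no divisor's leading term divides it; move 3/32q to the remainder.
  leading term 1: no divisor's leading term divides it; move -145/32 to the remainder.
  remainder -15/32p + q³ + 45/8q² + 3/32q - 145/32 ≠ 0; add g_3 = -15/32p + q³ + 45/8q² + 3/32q - 145/32 to the basis.

S(f_1,g_3): lcm = pq. S = 32/15q⁴ + 12q³ + 6/5q² - 29/3q - 1.
  leading term q⁴: no divisor's leading term divides it; move 32/15q⁴ to the remainder.
  leading term q³: no divisor's leading term divides it; move 12q³ to the remainder.
  leading term q²: no divisor's leading term divides it; move 6/5q² to the remainder.
  leading term q: no divisor's leading term divides it; move -29/3q to the remainder.
  leading term 1: no divisor's leading term divides it; move -1 to the remainder.
  remainder 32/15q⁴ + 12q³ + 6/5q² - 29/3q - 1 ≠ 0; add g_4 = 32/15q⁴ + 12q³ + 6/5q² - 29/3q - 1 to the basis.

The other S-polynomials (S(f_2,g_3), S(f_1,g_4), S(f_2,g_4), S(g_3,g_4)) all reduce to 0 modulo the current basis, so we have a Gröbner basis.
Inter-reduce: drop elements whose leading term is divisible by another's, tail-reduce, and make monic.
Reduced Gröbner basis: {p - 32/15q³ - 12q² - ⅕q + 29/3, q⁴ + 45/8q³ + 9/16q² - 145/32q - 15/32}.

Buchberger on the second generating set:
h_1 = -64/5pq² - 64pq - 6p + 8q² + 14q + 6, LT = pq².
h_2 = -18pq - 18q² + 18, LT = pq.

S(h_1,h_2): lcm = pq². S = 5pq + 15/32p - q³ - ⅝q² - 3/32q - 15/32.
  leading term pq: subtract (-5/18)·h_2 from 5pq + 15/32p - q³ - ⅝q² - 3/32q - 15/32 → 15/32p - q³ - 45/8q² - 3/32q + 145/32
  leading term p: no divisor's leading term divides it; move 15/32p to the remainder.
  leading term q³: no divisor's leading term divides it; move -q³ to the remainder.
  leading term q²: no divisor's leading term divides it; move -45/8q² to the remainder.
  leading term q: no divisor's leading term divides it; move -3/32q to the remainder.
  leading term 1: no divisor's leading term divides it; move 145/32 to the remainder.
  remainder 15/32p - q³ - 45/8q² - 3/32q + 145/32 ≠ 0; add k_3 = 15/32p - q³ - 45/8q² - 3/32q + 145/32 to the basis.

S(h_1,k_3): lcm = pq². S = 5pq + 15/32p + 32/15q⁵ + 12q⁴ + ⅕q³ - 247/24q² - 35/32q - 15/32.
  leading term pq: subtract (-5/18)·h_2 from 5pq + 15/32p + 32/15q⁵ + 12q⁴ + ⅕q³ - 247/24q² - 35/32q - 15/32 → 15/32p + 32/15q⁵ + 12q⁴ + ⅕q³ - 367/24q² - 35/32q + 145/32
  leading term p: subtract (1)·k_3 from 15/32p + 32/15q⁵ + 12q⁴ + ⅕q³ - 367/24q² - 35/32q + 145/32 → 32/15q⁵ + 12q⁴ + 6/5q³ - 29/3q² - q
  leading term q⁵: no divisor's leading term divides it; move 32/15q⁵ to the remainder.
  leading term q⁴: no divisor's leading term divides it; move 12q⁴ to the remainder.
  leading term q³: no divisor's leading term divides it; move 6/5q³ to the remainder.
  leading term q²: no divisor's leading term divides it; move -29/3q² to the remainder.
  leading term q: no divisor's leading term divides it; move -q to the remainder.
  remainder 32/15q⁵ + 12q⁴ + 6/5q³ - 29/3q² - q ≠ 0; add k_4 = 32/15q⁵ + 12q⁴ + 6/5q³ - 29/3q² - q to the basis.

S(h_2,k_3): lcm = pq. S = 32/15q⁴ + 12q³ + 6/5q² - 29/3q - 1.
  leading term q⁴: no divisor's leading term divides it; move 32/15q⁴ to the remainder.
  leading term q³: no divisor's leading term divides it; move 12q³ to the remainder.
  leading term q²: no divisor's leading term divides it; move 6/5q² to the remainder.
  leading term q: no divisor's leading term divides it; move -29/3q to the remainder.
  leading term 1: no divisor's leading term divides it; move -1 to the remainder.
  remainder 32/15q⁴ + 12q³ + 6/5q² - 29/3q - 1 ≠ 0; add k_5 = 32/15q⁴ + 12q³ + 6/5q² - 29/3q - 1 to the basis.

The other S-polynomials (S(h_1,k_4), S(h_2,k_4), S(k_3,k_4), S(h_1,k_5), S(h_2,k_5), S(k_3,k_5), S(k_4,k_5)) all reduce to 0 modulo the current basis, so we have a Gröbner basis.
Inter-reduce: drop elements whose leading term is divisible by another's, tail-reduce, and make monic.
Reduced Gröbner basis: {p - 32/15q³ - 12q² - ⅕q + 29/3, q⁴ + 45/8q³ + 9/16q² - 145/32q - 15/32}.

These coincide, so the ideals are equal.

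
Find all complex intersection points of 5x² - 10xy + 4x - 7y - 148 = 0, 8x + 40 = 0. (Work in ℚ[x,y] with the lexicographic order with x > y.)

Compute a lex Gröbner basis by Buchberger's algorithm.
f_1 = 5x² - 10xy + 4x - 7y - 148, LT = x².
f_2 = 8x + 40, LT = x.

S(f_1,f_2): lcm = x². S = -2xy - 21/5x - 7/5y - 148/5.
  leading term xy: subtract (-¼y)·f_2 from -2xy - 21/5x - 7/5y - 148/5 → -21/5x + 43/5y - 148/5
  leading term x: subtract (-21/40)·f_2 from -21/5x + 43/5y - 148/5 → 43/5y - 43/5
  leading term y: no divisor's leading term divides it; move 43/5y to the remainder.
  leading term 1: no divisor's leading term divides it; move -43/5 to the remainder.
  remainder 43/5y - 43/5 ≠ 0; add h_3 = 43/5y - 43/5 to the basis.

The other S-polynomials (S(f_1,h_3), S(f_2,h_3)) all reduce to 0 modulo the current basis, so we have a Gröbner basis.
Inter-reduce: drop elements whose leading term is divisible by another's, tail-reduce, and make monic.
Reduced Gröbner basis: {x + 5, y - 1}.

Since the basis is lex-ordered, y - 1 is univariate in y. Its roots are {1}. Back-substituting each root into the other basis elements fixes the other coordinates.
  y = 1: the earlier basis element becomes x + 5 = 0, giving x = -5 — point (-5, 1).
Check: every point annihilates each of the original generators.

{(-5, 1)}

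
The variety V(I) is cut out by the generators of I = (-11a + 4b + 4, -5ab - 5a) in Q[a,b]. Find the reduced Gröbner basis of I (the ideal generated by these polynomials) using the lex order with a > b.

G = {a - \tfrac{4}{11}b - \tfrac{4}{11}, b^{2} + 2b + 1}

f_1 = -11a + 4b + 4, LT = a.
f_2 = -5ab - 5a, LT = ab.

S(f_1,f_2): lcm = ab. S = -a - \tfrac{4}{11}b^{2} - \tfrac{4}{11}b.
  leading term a: subtract (\tfrac{1}{11})·f_1 from -a - \tfrac{4}{11}b^{2} - \tfrac{4}{11}b → -\tfrac{4}{11}b^{2} - \tfrac{8}{11}b - \tfrac{4}{11}
  leading term b^{2}: no divisor's leading term divides it; move -\tfrac{4}{11}b^{2} to the remainder.
  leading term b: no divisor's leading term divides it; move -\tfrac{8}{11}b to the remainder.
  leading term 1: no divisor's leading term divides it; move -\tfrac{4}{11} to the remainder.
  remainder -\tfrac{4}{11}b^{2} - \tfrac{8}{11}b - \tfrac{4}{11} ≠ 0; add g_3 = -\tfrac{4}{11}b^{2} - \tfrac{8}{11}b - \tfrac{4}{11} to the basis.

The other S-polynomials (S(f_1,g_3), S(f_2,g_3)) all reduce to 0 modulo the current basis, so we have a Gröbner basis.
Inter-reduce: drop elements whose leading term is divisible by another's, tail-reduce, and make monic.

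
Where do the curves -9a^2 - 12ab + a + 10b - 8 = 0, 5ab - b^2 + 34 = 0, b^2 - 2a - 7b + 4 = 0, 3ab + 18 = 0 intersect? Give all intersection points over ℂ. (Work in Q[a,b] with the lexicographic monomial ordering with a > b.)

Compute a lex Gröbner basis by Buchberger's algorithm.
f_1 = -9a^2 - 12ab + a + 10b - 8, LT = a^2.
f_2 = 5ab - b^2 + 34, LT = ab.
f_3 = -2a + b^2 - 7b + 4, LT = a.
f_4 = 3ab + 18, LT = ab.

S(f_1,f_2): lcm = a^2b. S = 23/15ab^2 - 1/9ab - 34/5a - 10/9b^2 + 8/9b.
  reduce S modulo (f_1, f_2, f_3, f_4):
  remainder 23/75b^3 - 68/15b^2 + 3209/225b - 578/45 ≠ 0; add h_5 = 23/75b^3 - 68/15b^2 + 3209/225b - 578/45 to the basis.

S(f_1,f_3): lcm = a^2. S = 1/2ab^2 - 13/6ab + 17/9a - 10/9b + 8/9.
  reduce S modulo (f_1, f_2, f_3, f_4, h_5):
  remainder 2059/1035b^2 - 3265/207b + 8138/345 ≠ 0; add h_6 = 2059/1035b^2 - 3265/207b + 8138/345 to the basis.

S(f_1,f_4): lcm = a^2b. S = 4/3ab^2 - 1/9ab - 6a - 10/9b^2 + 8/9b.
  reduce S modulo (f_1, f_2, f_3, f_4, h_5, h_6):
  remainder -6773/6177b + 13546/6177 ≠ 0; add h_7 = -6773/6177b + 13546/6177 to the basis.

The other S-polynomials (S(f_2,f_3), S(f_2,f_4), S(f_3,f_4), S(f_1,h_5), S(f_2,h_5), S(f_3,h_5), S(f_4,h_5), S(f_1,h_6), S(f_2,h_6), S(f_3,h_6), S(f_4,h_6), S(h_5,h_6), S(f_1,h_7), S(f_2,h_7), S(f_3,h_7), S(f_4,h_7), S(h_5,h_7), S(h_6,h_7)) all reduce to 0 modulo the current basis, so we have a Gröbner basis.
Inter-reduce: drop elements whose leading term is divisible by another's, tail-reduce, and make monic.
Reduced Gröbner basis: {a + 3, b - 2}.

The lex basis is triangular: the last element involves only b. Solving b - 2 = 0 gives b ∈ {2}; substituting each value into the earlier elements determines the remaining variables.
  b = 2: the earlier basis element becomes a + 3 = 0, giving a = -3 — point (-3, 2).
A lex Gröbner basis triangularizes the system, enabling back-substitution.

{(-3, 2)}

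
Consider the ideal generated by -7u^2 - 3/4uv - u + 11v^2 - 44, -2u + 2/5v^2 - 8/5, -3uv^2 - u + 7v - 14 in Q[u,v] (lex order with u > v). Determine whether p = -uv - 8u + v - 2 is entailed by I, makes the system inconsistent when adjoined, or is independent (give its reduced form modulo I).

-uv - 8u + v - 2 lies in I (it reduces to 0).

First compute the reduced Gröbner basis of I by Buchberger's algorithm.
f_1 = -7u^2 - 3/4uv - u + 11v^2 - 44, LT = u^2.
f_2 = -2u + 2/5v^2 - 8/5, LT = u.
f_3 = -3uv^2 - u + 7v - 14, LT = uv^2.

S(f_1,f_2): lcm = u^2. S = 1/5uv^2 + 3/28uv - 23/35u - 11/7v^2 + 44/7.
  leading term uv^2: subtract (-1/10v^2)·f_2 from 1/5uv^2 + 3/28uv - 23/35u - 11/7v^2 + 44/7 → 3/28uv - 23/35u + 1/25v^4 - 303/175v^2 + 44/7
  leading term uv: subtract (-3/56v)·f_2 from 3/28uv - 23/35u + 1/25v^4 - 303/175v^2 + 44/7 → -23/35u + 1/25v^4 + 3/140v^3 - 303/175v^2 - 3/35v + 44/7
  leading term u: subtract (23/70)·f_2 from -23/35u + 1/25v^4 + 3/140v^3 - 303/175v^2 - 3/35v + 44/7 → 1/25v^4 + 3/140v^3 - 326/175v^2 - 3/35v + 1192/175
  leading term v^4: no divisor's leading term divides it; move 1/25v^4 to the remainder.
  leading term v^3: no divisor's leading term divides it; move 3/140v^3 to the remainder.
  leading term v^2: no divisor's leading term divides it; move -326/175v^2 to the remainder.
  leading term v: no divisor's leading term divides it; move -3/35v to the remainder.
  leading term 1: no divisor's leading term divides it; move 1192/175 to the remainder.
  remainder 1/25v^4 + 3/140v^3 - 326/175v^2 - 3/35v + 1192/175 ≠ 0; add h_4 = 1/25v^4 + 3/140v^3 - 326/175v^2 - 3/35v + 1192/175 to the basis.

S(f_1,f_3): lcm = u^2v^2. S = -1/3u^2 + 3/28uv^3 + 1/7uv^2 + 7/3uv - 14/3u - 11/7v^4 + 44/7v^2.
  leading term u^2: subtract (1/21)·f_1 from -1/3u^2 + 3/28uv^3 + 1/7uv^2 + 7/3uv - 14/3u - 11/7v^4 + 44/7v^2 → 3/28uv^3 + 1/7uv^2 + 199/84uv - 97/21u - 11/7v^4 + 121/21v^2 + 44/21
  leading term uv^3: subtract (-3/56v^3)·f_2 from 3/28uv^3 + 1/7uv^2 + 199/84uv - 97/21u - 11/7v^4 + 121/21v^2 + 44/21 → 1/7uv^2 + 199/84uv - 97/21u + 3/140v^5 - 11/7v^4 - 3/35v^3 + 121/21v^2 + 44/21
  leading term uv^2: subtract (-1/14v^2)·f_2 from 1/7uv^2 + 199/84uv - 97/21u + 3/140v^5 - 11/7v^4 - 3/35v^3 + 121/21v^2 + 44/21 → 199/84uv - 97/21u + 3/140v^5 - 54/35v^4 - 3/35v^3 + 593/105v^2 + 44/21
  leading term uv: subtract (-199/168v)·f_2 from 199/84uv - 97/21u + 3/140v^5 - 54/35v^4 - 3/35v^3 + 593/105v^2 + 44/21 → -97/21u + 3/140v^5 - 54/35v^4 + 163/420v^3 + 593/105v^2 - 199/105v + 44/21
  leading term u: subtract (97/42)·f_2 from -97/21u + 3/140v^5 - 54/35v^4 + 163/420v^3 + 593/105v^2 - 199/105v + 44/21 → 3/140v^5 - 54/35v^4 + 163/420v^3 + 496/105v^2 - 199/105v + 608/105
  leading term v^5: subtract (15/28v)·h_4 from 3/140v^5 - 54/35v^4 + 163/420v^3 + 496/105v^2 - 199/105v + 608/105 → -6093/3920v^4 + 815/588v^3 + 14023/2940v^2 - 815/147v + 608/105
  leading term v^4: subtract (-30465/784)·h_4 from -6093/3920v^4 + 815/588v^3 + 14023/2940v^2 - 815/147v + 608/105 → 146117/65856v^3 - 556631/8232v^2 - 146117/16464v + 556631/2058
  leading term v^3: no divisor's leading term divides it; move 146117/65856v^3 to the remainder.
  leading term v^2: no divisor's leading term divides it; move -556631/8232v^2 to the remainder.
  leading term v: no divisor's leading term divides it; move -146117/16464v to the remainder.
  leading term 1: no divisor's leading term divides it; move 556631/2058 to the remainder.
  remainder 146117/65856v^3 - 556631/8232v^2 - 146117/16464v + 556631/2058 ≠ 0; add h_5 = 146117/65856v^3 - 556631/8232v^2 - 146117/16464v + 556631/2058 to the basis.

S(f_2,f_3): lcm = uv^2. S = -1/3u - 1/5v^4 + 4/5v^2 + 7/3v - 14/3.
  leading term u: subtract (1/6)·f_2 from -1/3u - 1/5v^4 + 4/5v^2 + 7/3v - 14/3 → -1/5v^4 + 11/15v^2 + 7/3v - 22/5
  leading term v^4: subtract (-5)·h_4 from -1/5v^4 + 11/15v^2 + 7/3v - 22/5 → 3/28v^3 - 901/105v^2 + 40/21v + 1038/35
  leading term v^3: subtract (7056/146117)·h_5 from 3/28v^3 - 901/105v^2 + 40/21v + 1038/35 → -11650661/2191755v^2 + 7/3v + 12124818/730585
  leading term v^2: no divisor's leading term divides it; move -11650661/2191755v^2 to the remainder.
  leading term v: no divisor's leading term divides it; move 7/3v to the remainder.
  leading term 1: no divisor's leading term divides it; move 12124818/730585 to the remainder.
  remainder -11650661/2191755v^2 + 7/3v + 12124818/730585 ≠ 0; add h_6 = -11650661/2191755v^2 + 7/3v + 12124818/730585 to the basis.

S(f_3,h_5): lcm = uv^3. S = 4453048/146117uv^2 + 13/3uv - 17812192/146117u - 7/3v^2 + 14/3v.
  leading term uv^2: subtract (-2226524/146117v^2)·f_2 from 4453048/146117uv^2 + 13/3uv - 17812192/146117u - 7/3v^2 + 14/3v → 13/3uv - 17812192/146117u + 4453048/730585v^4 - 58550671/2191755v^2 + 14/3v
  leading term uv: subtract (-13/6v)·f_2 from 13/3uv - 17812192/146117u + 4453048/730585v^4 - 58550671/2191755v^2 + 14/3v → -17812192/146117u + 4453048/730585v^4 + 13/15v^3 - 58550671/2191755v^2 + 6/5v
  leading term u: subtract (8906096/146117)·f_2 from -17812192/146117u + 4453048/730585v^4 + 13/15v^3 - 58550671/2191755v^2 + 6/5v → 4453048/730585v^4 + 13/15v^3 - 111987247/2191755v^2 + 6/5v + 71248768/730585
  leading term v^4: subtract (22265240/146117)·h_4 from 4453048/730585v^4 + 13/15v^3 - 111987247/2191755v^2 + 6/5v + 71248768/730585 → -36800143/15342285v^3 + 714234043/3068457v^2 + 72932634/5114095v - 961858368/1022819
  leading term v^3: subtract (-115405248448/106750888445)·h_5 from -36800143/15342285v^3 + 714234043/3068457v^2 + 72932634/5114095v - 961858368/1022819 → 17044565481871/106750888445v^2 + 14/3v - 207523810658912/320252665335
  leading term v^2: subtract (-51133696445613/1702359633337)·h_6 from 17044565481871/106750888445v^2 + 14/3v - 207523810658912/320252665335 → 381768909986009/5107078900011v - 763537819972018/5107078900011
  leading term v: no divisor's leading term divides it; move 381768909986009/5107078900011v to the remainder.
  leading term 1: no divisor's leading term divides it; move -763537819972018/5107078900011 to the remainder.
  remainder 381768909986009/5107078900011v - 763537819972018/5107078900011 ≠ 0; add h_7 = 381768909986009/5107078900011v - 763537819972018/5107078900011 to the basis.

The other S-polynomials (S(f_1,h_4), S(f_2,h_4), S(f_3,h_4), S(f_1,h_5), S(f_2,h_5), S(h_4,h_5), S(f_1,h_6), S(f_2,h_6), S(f_3,h_6), S(h_4,h_6), S(h_5,h_6), S(f_1,h_7), S(f_2,h_7), S(f_3,h_7), S(h_4,h_7), S(h_5,h_7), S(h_6,h_7)) all reduce to 0 modulo the current basis, so we have a Gröbner basis.
Inter-reduce: drop elements whose leading term is divisible by another's, tail-reduce, and make monic.
Reduced Gröbner basis: {u, v - 2}.
Label its elements g_1 = u, g_2 = v - 2.

Reduce p = -uv - 8u + v - 2 modulo G:
  leading term uv: subtract (-v)·g_1 from -uv - 8u + v - 2 → -8u + v - 2
  leading term u: subtract (-8)·g_1 from -8u + v - 2 → v - 2
  leading term v: subtract (1)·g_2 from v - 2 → 0
  normal form = 0.
Since the normal form is 0, p ∈ I.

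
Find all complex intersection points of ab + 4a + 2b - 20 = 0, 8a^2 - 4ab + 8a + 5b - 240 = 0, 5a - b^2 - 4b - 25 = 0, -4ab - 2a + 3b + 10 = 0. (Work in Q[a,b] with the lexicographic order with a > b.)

{(5, 0)}

Compute a lex Gröbner basis by Buchberger's algorithm.
f_1 = ab + 4a + 2b - 20, LT = ab.
f_2 = 8a^2 - 4ab + 8a + 5b - 240, LT = a^2.
f_3 = 5a - b^2 - 4b - 25, LT = a.
f_4 = -4ab - 2a + 3b + 10, LT = ab.

S(f_1,f_2): lcm = a^2b. S = 4a^2 + 1/2ab^2 + ab - 20a - 5/8b^2 + 30b.
  leading term a^2: subtract (1/2)·f_2 from 4a^2 + 1/2ab^2 + ab - 20a - 5/8b^2 + 30b → 1/2ab^2 + 3ab - 24a - 5/8b^2 + 55/2b + 120
  leading term ab^2: subtract (1/2b)·f_1 from 1/2ab^2 + 3ab - 24a - 5/8b^2 + 55/2b + 120 → ab - 24a - 13/8b^2 + 75/2b + 120
  leading term ab: subtract (1)·f_1 from ab - 24a - 13/8b^2 + 75/2b + 120 → -28a - 13/8b^2 + 71/2b + 140
  leading term a: subtract (-28/5)·f_3 from -28a - 13/8b^2 + 71/2b + 140 → -289/40b^2 + 131/10b
  leading term b^2: no divisor's leading term divides it; move -289/40b^2 to the remainder.
  leading term b: no divisor's leading term divides it; move 131/10b to the remainder.
  remainder -289/40b^2 + 131/10b ≠ 0; add h_5 = -289/40b^2 + 131/10b to the basis.

S(f_1,f_3): lcm = ab. S = 4a + 1/5b^3 + 4/5b^2 + 7b - 20.
  leading term a: subtract (4/5)·f_3 from 4a + 1/5b^3 + 4/5b^2 + 7b - 20 → 1/5b^3 + 8/5b^2 + 51/5b
  leading term b^3: subtract (-8/289b)·h_5 from 1/5b^3 + 8/5b^2 + 51/5b → 2836/1445b^2 + 51/5b
  leading term b^2: subtract (-22688/83521)·h_5 from 2836/1445b^2 + 51/5b → 1149127/83521b
  leading term b: no divisor's leading term divides it; move 1149127/83521b to the remainder.
  remainder 1149127/83521b ≠ 0; add h_6 = 1149127/83521b to the basis.

The other S-polynomials (S(f_1,f_4), S(f_2,f_3), S(f_2,f_4), S(f_3,f_4), S(f_1,h_5), S(f_2,h_5), S(f_3,h_5), S(f_4,h_5), S(f_1,h_6), S(f_2,h_6), S(f_3,h_6), S(f_4,h_6), S(h_5,h_6)) all reduce to 0 modulo the current basis, so we have a Gröbner basis.
Inter-reduce: drop elements whose leading term is divisible by another's, tail-reduce, and make monic.
Reduced Gröbner basis: {a - 5, b}.

From the last basis element, b = 0, so b takes values in {0}. Each choice, substituted upward through the basis, yields the corresponding point(s) of the solution set.
  b = 0: the earlier basis element becomes a - 5 = 0, giving a = 5 — point (5, 0).
Check: every point annihilates each of the original generators.
This is the nonlinear analogue of row-reducing a linear system.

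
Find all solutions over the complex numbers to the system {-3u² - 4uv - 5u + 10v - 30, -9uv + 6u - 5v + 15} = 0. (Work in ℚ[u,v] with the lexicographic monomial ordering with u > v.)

{(0, 3), (-14/9 + sqrt(689)*I/9, 35/66 - sqrt(689)*I/66), (-14/9 - sqrt(689)*I/9, 35/66 + sqrt(689)*I/66)}

Compute a lex Gröbner basis by Buchberger's algorithm.
f_1 = -3u² - 4uv - 5u + 10v - 30, LT = u².
f_2 = -9uv + 6u - 5v + 15, LT = uv.

S(f_1,f_2): lcm = u²v. S = ⅔u² + 4/3uv² + 10/9uv + 5/3u - 10/3v² + 10v.
  leading term u²: subtract (-2/9)·f_1 from ⅔u² + 4/3uv² + 10/9uv + 5/3u - 10/3v² + 10v → 4/3uv² + 2/9uv + 5/9u - 10/3v² + 110/9v - 20/3
  leading term uv²: subtract (-4/27v)·f_2 from 4/3uv² + 2/9uv + 5/9u - 10/3v² + 110/9v - 20/3 → 10/9uv + 5/9u - 110/27v² + 130/9v - 20/3
  leading term uv: subtract (-10/81)·f_2 from 10/9uv + 5/9u - 110/27v² + 130/9v - 20/3 → 35/27u - 110/27v² + 1120/81v - 130/27
  leading term u: no divisor's leading term divides it; move 35/27u to the remainder.
  leading term v²: no divisor's leading term divides it; move -110/27v² to the remainder.
  leading term v: no divisor's leading term divides it; move 1120/81v to the remainder.
  leading term 1: no divisor's leading term divides it; move -130/27 to the remainder.
  remainder 35/27u - 110/27v² + 1120/81v - 130/27 ≠ 0; add h_3 = 35/27u - 110/27v² + 1120/81v - 130/27 to the basis.

S(f_2,h_3): lcm = uv. S = -⅔u + 22/7v³ - 32/3v² + 269/63v - 5/3.
  leading term u: subtract (-18/35)·h_3 from -⅔u + 22/7v³ - 32/3v² + 269/63v - 5/3 → 22/7v³ - 268/21v² + 239/21v - 29/7
  leading term v³: no divisor's leading term divides it; move 22/7v³ to the remainder.
  leading term v²: no divisor's leading term divides it; move -268/21v² to the remainder.
  leading term v: no divisor's leading term divides it; move 239/21v to the remainder.
  leading term 1: no divisor's leading term divides it; move -29/7 to the remainder.
  remainder 22/7v³ - 268/21v² + 239/21v - 29/7 ≠ 0; add h_4 = 22/7v³ - 268/21v² + 239/21v - 29/7 to the basis.

The other S-polynomials (S(f_1,h_3), S(f_1,h_4), S(f_2,h_4), S(h_3,h_4)) all reduce to 0 modulo the current basis, so we have a Gröbner basis.
Inter-reduce: drop elements whose leading term is divisible by another's, tail-reduce, and make monic.
Reduced Gröbner basis: {u - 22/7v² + 32/3v - 26/7, v³ - 134/33v² + 239/66v - 29/22}.

From the last basis element, v³ - 134/33v² + 239/66v - 29/22 = 0, so v takes values in {3, 35/66 - sqrt(689)*I/66, 35/66 + sqrt(689)*I/66}. Each choice, substituted upward through the basis, yields the corresponding point(s) of the solution set.
  v = 3: the earlier basis element becomes u = 0, giving u = 0 — point (0, 3).
  v = 35/66 - sqrt(689)*I/66: the earlier basis element becomes u + 14/9 - sqrt(689)*I/9 = 0, giving u = -14/9 + sqrt(689)*I/9 — point (-14/9 + sqrt(689)*I/9, 35/66 - sqrt(689)*I/66).
  v = 35/66 + sqrt(689)*I/66: the earlier basis element becomes u + 14/9 + sqrt(689)*I/9 = 0, giving u = -14/9 - sqrt(689)*I/9 — point (-14/9 - sqrt(689)*I/9, 35/66 + sqrt(689)*I/66).
Check: every point annihilates each of the original generators.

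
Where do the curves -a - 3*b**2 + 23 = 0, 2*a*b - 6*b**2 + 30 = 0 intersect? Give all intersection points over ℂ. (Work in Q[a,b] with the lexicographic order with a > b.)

Compute a lex Gröbner basis by Buchberger's algorithm.
f_1 = -a - 3*b**2 + 23, LT = a.
f_2 = 2*a*b - 6*b**2 + 30, LT = a*b.

S(f_1,f_2): lcm = a*b. S = 3*b**3 + 3*b**2 - 23*b - 15.
  leading term b**3: no divisor's leading term divides it; move 3*b**3 to the remainder.
  leading term b**2: no divisor's leading term divides it; move 3*b**2 to the remainder.
  leading term b: no divisor's leading term divides it; move -23*b to the remainder.
  leading term 1: no divisor's leading term divides it; move -15 to the remainder.
  remainder 3*b**3 + 3*b**2 - 23*b - 15 ≠ 0; add h_3 = 3*b**3 + 3*b**2 - 23*b - 15 to the basis.

S(f_1,h_3): leading monomials are coprime, so the S-polynomial reduces to 0 (Buchberger's first criterion).
S(f_2,h_3): lcm = a*b**3. S = -a*b**2 + 23/3*a*b + 5*a - 3*b**4 + 15*b**2.
  leading term a*b**2: subtract (b**2)·f_1 from -a*b**2 + 23/3*a*b + 5*a - 3*b**4 + 15*b**2 → 23/3*a*b + 5*a - 8*b**2
  leading term a*b: subtract (-23/3*b)·f_1 from 23/3*a*b + 5*a - 8*b**2 → 5*a - 23*b**3 - 8*b**2 + 529/3*b
  leading term a: subtract (-5)·f_1 from 5*a - 23*b**3 - 8*b**2 + 529/3*b → -23*b**3 - 23*b**2 + 529/3*b + 115
  leading term b**3: subtract (-23/3)·h_3 from -23*b**3 - 23*b**2 + 529/3*b + 115 → 0
  remainder 0.

Every S-polynomial of the final basis reduces to 0, so we have a Gröbner basis.
Inter-reduce: drop elements whose leading term is divisible by another's, tail-reduce, and make monic.
Reduced Gröbner basis: {a + 3*b**2 - 23, b**3 + b**2 - 23/3*b - 5}.

Elimination: the polynomial b**3 + b**2 - 23/3*b - 5 lies in the elimination ideal for b, so b ∈ {-3, 1 - 2*sqrt(6)/3, 1 + 2*sqrt(6)/3}. For each such b, the remaining basis elements (now univariate) give the rest of the solution.
  b = -3: the earlier basis element becomes a + 4 = 0, giving a = -4 — point (-4, -3).
  b = 1 - 2*sqrt(6)/3: the earlier basis element becomes a - 12 - 4*sqrt(6) = 0, giving a = 4*sqrt(6) + 12 — point (4*sqrt(6) + 12, 1 - 2*sqrt(6)/3).
  b = 1 + 2*sqrt(6)/3: the earlier basis element becomes a - 12 + 4*sqrt(6) = 0, giving a = 12 - 4*sqrt(6) — point (12 - 4*sqrt(6), 1 + 2*sqrt(6)/3).
Each listed point satisfies every original equation (direct substitution).
A lex Gröbner basis triangularizes the system, enabling back-substitution.

{(-4, -3), (4*sqrt(6) + 12, 1 - 2*sqrt(6)/3), (12 - 4*sqrt(6), 1 + 2*sqrt(6)/3)}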